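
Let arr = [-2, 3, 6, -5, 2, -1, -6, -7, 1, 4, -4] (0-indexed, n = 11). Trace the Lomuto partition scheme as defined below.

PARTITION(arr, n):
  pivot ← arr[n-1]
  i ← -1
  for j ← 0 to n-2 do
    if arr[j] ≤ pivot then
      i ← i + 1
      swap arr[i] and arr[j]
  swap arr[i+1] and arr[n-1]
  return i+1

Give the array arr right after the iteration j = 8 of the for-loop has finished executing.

pivot = arr[10] = -4; i = -1
j=0: arr[0]=-2 > -4 → no swap
j=1: arr[1]=3 > -4 → no swap
j=2: arr[2]=6 > -4 → no swap
j=3: arr[3]=-5 ≤ -4 → i=0, swap arr[0],arr[3] → [-5, 3, 6, -2, 2, -1, -6, -7, 1, 4, -4]
j=4: arr[4]=2 > -4 → no swap
j=5: arr[5]=-1 > -4 → no swap
j=6: arr[6]=-6 ≤ -4 → i=1, swap arr[1],arr[6] → [-5, -6, 6, -2, 2, -1, 3, -7, 1, 4, -4]
j=7: arr[7]=-7 ≤ -4 → i=2, swap arr[2],arr[7] → [-5, -6, -7, -2, 2, -1, 3, 6, 1, 4, -4]
j=8: arr[8]=1 > -4 → no swap
(after j=8) arr = [-5, -6, -7, -2, 2, -1, 3, 6, 1, 4, -4]

[-5, -6, -7, -2, 2, -1, 3, 6, 1, 4, -4]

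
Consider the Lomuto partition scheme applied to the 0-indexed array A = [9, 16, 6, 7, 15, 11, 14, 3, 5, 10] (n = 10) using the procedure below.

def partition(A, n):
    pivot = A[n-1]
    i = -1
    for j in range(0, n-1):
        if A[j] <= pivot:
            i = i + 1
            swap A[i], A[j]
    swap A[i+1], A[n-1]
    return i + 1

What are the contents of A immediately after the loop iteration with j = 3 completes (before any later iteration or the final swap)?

[9, 6, 7, 16, 15, 11, 14, 3, 5, 10]

pivot = A[9] = 10; i = -1
j=0: A[0]=9 ≤ 10 → i=0, swap A[0],A[0] (no change) → [9, 16, 6, 7, 15, 11, 14, 3, 5, 10]
j=1: A[1]=16 > 10 → no swap
j=2: A[2]=6 ≤ 10 → i=1, swap A[1],A[2] → [9, 6, 16, 7, 15, 11, 14, 3, 5, 10]
j=3: A[3]=7 ≤ 10 → i=2, swap A[2],A[3] → [9, 6, 7, 16, 15, 11, 14, 3, 5, 10]
(after j=3) A = [9, 6, 7, 16, 15, 11, 14, 3, 5, 10]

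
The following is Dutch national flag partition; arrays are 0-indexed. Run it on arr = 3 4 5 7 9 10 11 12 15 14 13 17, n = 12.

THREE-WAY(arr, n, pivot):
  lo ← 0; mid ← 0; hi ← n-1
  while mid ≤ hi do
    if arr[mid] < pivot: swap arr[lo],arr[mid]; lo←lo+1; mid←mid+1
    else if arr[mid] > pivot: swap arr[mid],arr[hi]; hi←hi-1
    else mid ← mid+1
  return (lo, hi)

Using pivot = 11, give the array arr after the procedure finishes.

lo=0 mid=0 hi=11
3<11: swap(0,0), lo=1 mid=1 ⇒ 3 4 5 7 9 10 11 12 15 14 13 17
4<11: swap(1,1), lo=2 mid=2 ⇒ 3 4 5 7 9 10 11 12 15 14 13 17
5<11: swap(2,2), lo=3 mid=3 ⇒ 3 4 5 7 9 10 11 12 15 14 13 17
7<11: swap(3,3), lo=4 mid=4 ⇒ 3 4 5 7 9 10 11 12 15 14 13 17
9<11: swap(4,4), lo=5 mid=5 ⇒ 3 4 5 7 9 10 11 12 15 14 13 17
10<11: swap(5,5), lo=6 mid=6 ⇒ 3 4 5 7 9 10 11 12 15 14 13 17
11=11: mid=7
12>11: swap(7,11), hi=10 ⇒ 3 4 5 7 9 10 11 17 15 14 13 12
17>11: swap(7,10), hi=9 ⇒ 3 4 5 7 9 10 11 13 15 14 17 12
13>11: swap(7,9), hi=8 ⇒ 3 4 5 7 9 10 11 14 15 13 17 12
14>11: swap(7,8), hi=7 ⇒ 3 4 5 7 9 10 11 15 14 13 17 12
15>11: swap(7,7), hi=6 ⇒ 3 4 5 7 9 10 11 15 14 13 17 12
done. lo=6 hi=6; arr=3 4 5 7 9 10 11 15 14 13 17 12

3 4 5 7 9 10 11 15 14 13 17 12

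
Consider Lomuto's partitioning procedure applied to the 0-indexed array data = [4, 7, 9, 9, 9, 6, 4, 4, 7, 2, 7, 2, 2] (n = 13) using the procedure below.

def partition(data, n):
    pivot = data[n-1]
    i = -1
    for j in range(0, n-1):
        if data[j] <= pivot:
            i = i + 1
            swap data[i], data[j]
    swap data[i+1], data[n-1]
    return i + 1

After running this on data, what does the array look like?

[2, 2, 2, 9, 9, 6, 4, 4, 7, 4, 7, 7, 9]

pivot = data[12] = 2; i = -1
j=0: data[0]=4 > 2 → no swap
j=1: data[1]=7 > 2 → no swap
j=2: data[2]=9 > 2 → no swap
j=3: data[3]=9 > 2 → no swap
j=4: data[4]=9 > 2 → no swap
j=5: data[5]=6 > 2 → no swap
j=6: data[6]=4 > 2 → no swap
j=7: data[7]=4 > 2 → no swap
j=8: data[8]=7 > 2 → no swap
j=9: data[9]=2 ≤ 2 → i=0, swap data[0],data[9] → [2, 7, 9, 9, 9, 6, 4, 4, 7, 4, 7, 2, 2]
j=10: data[10]=7 > 2 → no swap
j=11: data[11]=2 ≤ 2 → i=1, swap data[1],data[11] → [2, 2, 9, 9, 9, 6, 4, 4, 7, 4, 7, 7, 2]
final swap data[2],data[12] → [2, 2, 2, 9, 9, 6, 4, 4, 7, 4, 7, 7, 9]; return 2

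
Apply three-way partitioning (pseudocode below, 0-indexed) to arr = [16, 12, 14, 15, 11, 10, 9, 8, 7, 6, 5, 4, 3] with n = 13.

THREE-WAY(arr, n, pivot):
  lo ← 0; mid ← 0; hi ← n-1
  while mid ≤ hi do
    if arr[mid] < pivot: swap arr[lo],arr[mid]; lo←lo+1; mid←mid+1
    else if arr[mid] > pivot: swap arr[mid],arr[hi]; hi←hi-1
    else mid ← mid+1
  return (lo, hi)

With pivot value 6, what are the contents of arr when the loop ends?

[3, 4, 5, 6, 10, 9, 8, 7, 11, 15, 14, 12, 16]

lo=0 mid=0 hi=12
16>6: swap(0,12), hi=11 ⇒ [3, 12, 14, 15, 11, 10, 9, 8, 7, 6, 5, 4, 16]
3<6: swap(0,0), lo=1 mid=1 ⇒ [3, 12, 14, 15, 11, 10, 9, 8, 7, 6, 5, 4, 16]
12>6: swap(1,11), hi=10 ⇒ [3, 4, 14, 15, 11, 10, 9, 8, 7, 6, 5, 12, 16]
4<6: swap(1,1), lo=2 mid=2 ⇒ [3, 4, 14, 15, 11, 10, 9, 8, 7, 6, 5, 12, 16]
14>6: swap(2,10), hi=9 ⇒ [3, 4, 5, 15, 11, 10, 9, 8, 7, 6, 14, 12, 16]
5<6: swap(2,2), lo=3 mid=3 ⇒ [3, 4, 5, 15, 11, 10, 9, 8, 7, 6, 14, 12, 16]
15>6: swap(3,9), hi=8 ⇒ [3, 4, 5, 6, 11, 10, 9, 8, 7, 15, 14, 12, 16]
6=6: mid=4
11>6: swap(4,8), hi=7 ⇒ [3, 4, 5, 6, 7, 10, 9, 8, 11, 15, 14, 12, 16]
7>6: swap(4,7), hi=6 ⇒ [3, 4, 5, 6, 8, 10, 9, 7, 11, 15, 14, 12, 16]
8>6: swap(4,6), hi=5 ⇒ [3, 4, 5, 6, 9, 10, 8, 7, 11, 15, 14, 12, 16]
9>6: swap(4,5), hi=4 ⇒ [3, 4, 5, 6, 10, 9, 8, 7, 11, 15, 14, 12, 16]
10>6: swap(4,4), hi=3 ⇒ [3, 4, 5, 6, 10, 9, 8, 7, 11, 15, 14, 12, 16]
done. lo=3 hi=3; arr=[3, 4, 5, 6, 10, 9, 8, 7, 11, 15, 14, 12, 16]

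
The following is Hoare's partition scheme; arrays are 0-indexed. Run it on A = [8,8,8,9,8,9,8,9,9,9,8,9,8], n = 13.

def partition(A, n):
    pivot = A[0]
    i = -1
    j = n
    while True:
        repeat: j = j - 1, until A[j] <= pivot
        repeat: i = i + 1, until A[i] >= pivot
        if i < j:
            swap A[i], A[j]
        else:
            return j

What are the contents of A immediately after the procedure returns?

pivot=8
j stops at 12 (8), i stops at 0 (8); swap ⇒ [8,8,8,9,8,9,8,9,9,9,8,9,8]
j stops at 10 (8), i stops at 1 (8); swap ⇒ [8,8,8,9,8,9,8,9,9,9,8,9,8]
j stops at 6 (8), i stops at 2 (8); swap ⇒ [8,8,8,9,8,9,8,9,9,9,8,9,8]
j stops at 4 (8), i stops at 3 (9); swap ⇒ [8,8,8,8,9,9,8,9,9,9,8,9,8]
j stops at 3, i stops at 4; i≥j ⇒ return 3. A=[8,8,8,8,9,9,8,9,9,9,8,9,8]

[8,8,8,8,9,9,8,9,9,9,8,9,8]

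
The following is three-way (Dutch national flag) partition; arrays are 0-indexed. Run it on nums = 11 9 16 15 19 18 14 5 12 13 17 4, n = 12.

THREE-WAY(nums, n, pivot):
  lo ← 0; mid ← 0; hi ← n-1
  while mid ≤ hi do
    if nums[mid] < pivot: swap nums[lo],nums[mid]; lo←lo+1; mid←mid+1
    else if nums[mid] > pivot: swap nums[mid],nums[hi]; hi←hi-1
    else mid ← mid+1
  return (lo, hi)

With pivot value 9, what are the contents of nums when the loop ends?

4 5 9 19 18 14 15 12 13 17 16 11

pivot = 9; lo=0, mid=0, hi=11
nums[mid]=11>9: swap nums[0],nums[11]; hi=10 → 4 9 16 15 19 18 14 5 12 13 17 11
nums[mid]=4<9: swap nums[0],nums[0]; lo=1,mid=1 → 4 9 16 15 19 18 14 5 12 13 17 11
nums[mid]=9=9: mid=2
nums[mid]=16>9: swap nums[2],nums[10]; hi=9 → 4 9 17 15 19 18 14 5 12 13 16 11
nums[mid]=17>9: swap nums[2],nums[9]; hi=8 → 4 9 13 15 19 18 14 5 12 17 16 11
nums[mid]=13>9: swap nums[2],nums[8]; hi=7 → 4 9 12 15 19 18 14 5 13 17 16 11
nums[mid]=12>9: swap nums[2],nums[7]; hi=6 → 4 9 5 15 19 18 14 12 13 17 16 11
nums[mid]=5<9: swap nums[1],nums[2]; lo=2,mid=3 → 4 5 9 15 19 18 14 12 13 17 16 11
nums[mid]=15>9: swap nums[3],nums[6]; hi=5 → 4 5 9 14 19 18 15 12 13 17 16 11
nums[mid]=14>9: swap nums[3],nums[5]; hi=4 → 4 5 9 18 19 14 15 12 13 17 16 11
nums[mid]=18>9: swap nums[3],nums[4]; hi=3 → 4 5 9 19 18 14 15 12 13 17 16 11
nums[mid]=19>9: swap nums[3],nums[3]; hi=2 → 4 5 9 19 18 14 15 12 13 17 16 11
end: lo=2, hi=2; nums = 4 5 9 19 18 14 15 12 13 17 16 11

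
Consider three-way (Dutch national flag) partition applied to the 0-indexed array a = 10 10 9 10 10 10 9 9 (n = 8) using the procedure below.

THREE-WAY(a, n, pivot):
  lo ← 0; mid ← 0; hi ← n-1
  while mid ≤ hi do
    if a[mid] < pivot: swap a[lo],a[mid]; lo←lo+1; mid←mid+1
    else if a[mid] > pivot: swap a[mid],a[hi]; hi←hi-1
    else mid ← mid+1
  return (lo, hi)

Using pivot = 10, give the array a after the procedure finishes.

9 9 9 10 10 10 10 10

pivot = 10; lo=0, mid=0, hi=7
a[mid]=10=10: mid=1
a[mid]=10=10: mid=2
a[mid]=9<10: swap a[0],a[2]; lo=1,mid=3 → 9 10 10 10 10 10 9 9
a[mid]=10=10: mid=4
a[mid]=10=10: mid=5
a[mid]=10=10: mid=6
a[mid]=9<10: swap a[1],a[6]; lo=2,mid=7 → 9 9 10 10 10 10 10 9
a[mid]=9<10: swap a[2],a[7]; lo=3,mid=8 → 9 9 9 10 10 10 10 10
end: lo=3, hi=7; a = 9 9 9 10 10 10 10 10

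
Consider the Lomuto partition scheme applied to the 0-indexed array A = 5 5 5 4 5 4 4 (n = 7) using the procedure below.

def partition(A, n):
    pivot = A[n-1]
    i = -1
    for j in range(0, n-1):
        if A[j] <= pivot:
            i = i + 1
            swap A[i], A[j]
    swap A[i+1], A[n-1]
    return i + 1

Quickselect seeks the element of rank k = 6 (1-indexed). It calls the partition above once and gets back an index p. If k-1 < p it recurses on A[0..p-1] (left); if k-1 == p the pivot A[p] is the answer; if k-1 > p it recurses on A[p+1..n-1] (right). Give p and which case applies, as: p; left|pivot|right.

pivot = A[6] = 4; i = -1
j=0: A[0]=5 > 4 → no swap
j=1: A[1]=5 > 4 → no swap
j=2: A[2]=5 > 4 → no swap
j=3: A[3]=4 ≤ 4 → i=0, swap A[0],A[3] → 4 5 5 5 5 4 4
j=4: A[4]=5 > 4 → no swap
j=5: A[5]=4 ≤ 4 → i=1, swap A[1],A[5] → 4 4 5 5 5 5 4
final swap A[2],A[6] → 4 4 4 5 5 5 5; return 2
p = 2; k-1 = 5 > 2 ⇒ right

2; right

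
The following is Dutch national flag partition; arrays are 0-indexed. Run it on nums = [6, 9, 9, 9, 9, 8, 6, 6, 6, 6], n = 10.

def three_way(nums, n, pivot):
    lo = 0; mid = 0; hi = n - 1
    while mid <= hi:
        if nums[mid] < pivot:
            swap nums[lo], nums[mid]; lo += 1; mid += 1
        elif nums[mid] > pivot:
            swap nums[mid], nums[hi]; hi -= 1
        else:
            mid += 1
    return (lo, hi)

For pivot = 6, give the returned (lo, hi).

pivot = 6; lo=0, mid=0, hi=9
nums[mid]=6=6: mid=1
nums[mid]=9>6: swap nums[1],nums[9]; hi=8 → [6, 6, 9, 9, 9, 8, 6, 6, 6, 9]
nums[mid]=6=6: mid=2
nums[mid]=9>6: swap nums[2],nums[8]; hi=7 → [6, 6, 6, 9, 9, 8, 6, 6, 9, 9]
nums[mid]=6=6: mid=3
nums[mid]=9>6: swap nums[3],nums[7]; hi=6 → [6, 6, 6, 6, 9, 8, 6, 9, 9, 9]
nums[mid]=6=6: mid=4
nums[mid]=9>6: swap nums[4],nums[6]; hi=5 → [6, 6, 6, 6, 6, 8, 9, 9, 9, 9]
nums[mid]=6=6: mid=5
nums[mid]=8>6: swap nums[5],nums[5]; hi=4 → [6, 6, 6, 6, 6, 8, 9, 9, 9, 9]
end: lo=0, hi=4; nums = [6, 6, 6, 6, 6, 8, 9, 9, 9, 9]

(0, 4)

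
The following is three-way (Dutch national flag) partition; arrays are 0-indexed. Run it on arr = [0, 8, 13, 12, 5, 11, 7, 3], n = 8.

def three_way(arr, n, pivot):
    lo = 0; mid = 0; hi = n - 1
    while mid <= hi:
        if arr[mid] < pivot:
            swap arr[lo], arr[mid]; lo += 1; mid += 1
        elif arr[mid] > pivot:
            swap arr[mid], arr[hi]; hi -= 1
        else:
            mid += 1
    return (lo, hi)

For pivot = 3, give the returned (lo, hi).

lo=0 mid=0 hi=7
0<3: swap(0,0), lo=1 mid=1 ⇒ [0, 8, 13, 12, 5, 11, 7, 3]
8>3: swap(1,7), hi=6 ⇒ [0, 3, 13, 12, 5, 11, 7, 8]
3=3: mid=2
13>3: swap(2,6), hi=5 ⇒ [0, 3, 7, 12, 5, 11, 13, 8]
7>3: swap(2,5), hi=4 ⇒ [0, 3, 11, 12, 5, 7, 13, 8]
11>3: swap(2,4), hi=3 ⇒ [0, 3, 5, 12, 11, 7, 13, 8]
5>3: swap(2,3), hi=2 ⇒ [0, 3, 12, 5, 11, 7, 13, 8]
12>3: swap(2,2), hi=1 ⇒ [0, 3, 12, 5, 11, 7, 13, 8]
done. lo=1 hi=1; arr=[0, 3, 12, 5, 11, 7, 13, 8]

(1, 1)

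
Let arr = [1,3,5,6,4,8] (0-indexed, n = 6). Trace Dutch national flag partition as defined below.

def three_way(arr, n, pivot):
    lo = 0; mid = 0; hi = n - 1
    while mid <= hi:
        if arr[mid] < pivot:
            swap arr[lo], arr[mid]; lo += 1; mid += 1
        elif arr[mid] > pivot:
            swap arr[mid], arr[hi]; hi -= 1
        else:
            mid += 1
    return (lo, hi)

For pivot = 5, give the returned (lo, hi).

(3, 3)

pivot = 5; lo=0, mid=0, hi=5
arr[mid]=1<5: swap arr[0],arr[0]; lo=1,mid=1 → [1,3,5,6,4,8]
arr[mid]=3<5: swap arr[1],arr[1]; lo=2,mid=2 → [1,3,5,6,4,8]
arr[mid]=5=5: mid=3
arr[mid]=6>5: swap arr[3],arr[5]; hi=4 → [1,3,5,8,4,6]
arr[mid]=8>5: swap arr[3],arr[4]; hi=3 → [1,3,5,4,8,6]
arr[mid]=4<5: swap arr[2],arr[3]; lo=3,mid=4 → [1,3,4,5,8,6]
end: lo=3, hi=3; arr = [1,3,4,5,8,6]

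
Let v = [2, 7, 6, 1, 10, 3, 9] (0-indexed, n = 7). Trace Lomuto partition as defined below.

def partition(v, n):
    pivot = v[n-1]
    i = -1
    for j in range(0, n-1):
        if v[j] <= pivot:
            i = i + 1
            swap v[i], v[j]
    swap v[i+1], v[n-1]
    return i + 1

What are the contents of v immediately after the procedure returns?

[2, 7, 6, 1, 3, 9, 10]

pivot = v[6] = 9; i = -1
j=0: v[0]=2 ≤ 9 → i=0, swap v[0],v[0] (no change) → [2, 7, 6, 1, 10, 3, 9]
j=1: v[1]=7 ≤ 9 → i=1, swap v[1],v[1] (no change) → [2, 7, 6, 1, 10, 3, 9]
j=2: v[2]=6 ≤ 9 → i=2, swap v[2],v[2] (no change) → [2, 7, 6, 1, 10, 3, 9]
j=3: v[3]=1 ≤ 9 → i=3, swap v[3],v[3] (no change) → [2, 7, 6, 1, 10, 3, 9]
j=4: v[4]=10 > 9 → no swap
j=5: v[5]=3 ≤ 9 → i=4, swap v[4],v[5] → [2, 7, 6, 1, 3, 10, 9]
final swap v[5],v[6] → [2, 7, 6, 1, 3, 9, 10]; return 5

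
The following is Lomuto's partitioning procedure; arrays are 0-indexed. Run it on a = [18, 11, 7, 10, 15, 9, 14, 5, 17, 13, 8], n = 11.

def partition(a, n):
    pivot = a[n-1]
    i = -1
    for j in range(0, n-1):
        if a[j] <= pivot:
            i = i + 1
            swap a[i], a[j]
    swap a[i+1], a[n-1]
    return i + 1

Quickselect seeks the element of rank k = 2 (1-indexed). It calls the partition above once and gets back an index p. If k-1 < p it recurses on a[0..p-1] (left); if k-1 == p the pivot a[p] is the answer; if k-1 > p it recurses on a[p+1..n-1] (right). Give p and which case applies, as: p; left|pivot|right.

pivot = a[10] = 8; i = -1
j=0: a[0]=18 > 8 → no swap
j=1: a[1]=11 > 8 → no swap
j=2: a[2]=7 ≤ 8 → i=0, swap a[0],a[2] → [7, 11, 18, 10, 15, 9, 14, 5, 17, 13, 8]
j=3: a[3]=10 > 8 → no swap
j=4: a[4]=15 > 8 → no swap
j=5: a[5]=9 > 8 → no swap
j=6: a[6]=14 > 8 → no swap
j=7: a[7]=5 ≤ 8 → i=1, swap a[1],a[7] → [7, 5, 18, 10, 15, 9, 14, 11, 17, 13, 8]
j=8: a[8]=17 > 8 → no swap
j=9: a[9]=13 > 8 → no swap
final swap a[2],a[10] → [7, 5, 8, 10, 15, 9, 14, 11, 17, 13, 18]; return 2
p = 2; k-1 = 1 < 2 ⇒ left

2; left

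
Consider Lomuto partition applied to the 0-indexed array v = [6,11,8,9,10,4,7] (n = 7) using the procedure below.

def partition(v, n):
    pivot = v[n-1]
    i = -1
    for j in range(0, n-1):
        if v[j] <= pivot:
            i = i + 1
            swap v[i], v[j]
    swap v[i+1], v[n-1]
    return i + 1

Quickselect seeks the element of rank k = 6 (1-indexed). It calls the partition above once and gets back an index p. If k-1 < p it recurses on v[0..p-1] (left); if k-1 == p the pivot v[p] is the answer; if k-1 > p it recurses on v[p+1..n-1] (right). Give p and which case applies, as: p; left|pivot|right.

pivot=7, i=-1
j=0: 6≤7, i=0, swap(0,0) ⇒ [6,11,8,9,10,4,7]
j=1: 11>7, skip
j=2: 8>7, skip
j=3: 9>7, skip
j=4: 10>7, skip
j=5: 4≤7, i=1, swap(1,5) ⇒ [6,4,8,9,10,11,7]
swap(2,6) ⇒ [6,4,7,9,10,11,8]; return 2
p = 2; k-1 = 5 > 2 ⇒ right

2; right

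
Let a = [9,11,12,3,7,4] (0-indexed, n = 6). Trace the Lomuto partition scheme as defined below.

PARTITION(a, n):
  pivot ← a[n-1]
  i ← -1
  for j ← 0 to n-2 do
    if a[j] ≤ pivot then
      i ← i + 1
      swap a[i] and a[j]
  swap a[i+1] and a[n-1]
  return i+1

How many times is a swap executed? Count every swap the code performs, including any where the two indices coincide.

2

pivot=4, i=-1
j=0: 9>4, skip
j=1: 11>4, skip
j=2: 12>4, skip
j=3: 3≤4, i=0, swap(0,3) ⇒ [3,11,12,9,7,4]
j=4: 7>4, skip
swap(1,5) ⇒ [3,4,12,9,7,11]; return 1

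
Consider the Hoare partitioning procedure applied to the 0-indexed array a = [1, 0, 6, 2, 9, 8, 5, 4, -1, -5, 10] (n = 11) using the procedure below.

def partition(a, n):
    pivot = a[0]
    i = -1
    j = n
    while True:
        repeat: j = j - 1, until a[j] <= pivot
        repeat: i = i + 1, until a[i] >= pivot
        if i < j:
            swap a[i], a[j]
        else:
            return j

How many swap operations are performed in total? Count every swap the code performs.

pivot = a[0] = 1; i = -1, j = 11
j→9 (a[9]=-5≤1), i→0 (a[0]=1≥1); i<j, swap → [-5, 0, 6, 2, 9, 8, 5, 4, -1, 1, 10]
j→8 (a[8]=-1≤1), i→2 (a[2]=6≥1); i<j, swap → [-5, 0, -1, 2, 9, 8, 5, 4, 6, 1, 10]
j→2, i→3; i≥j, return j=2. a = [-5, 0, -1, 2, 9, 8, 5, 4, 6, 1, 10]

2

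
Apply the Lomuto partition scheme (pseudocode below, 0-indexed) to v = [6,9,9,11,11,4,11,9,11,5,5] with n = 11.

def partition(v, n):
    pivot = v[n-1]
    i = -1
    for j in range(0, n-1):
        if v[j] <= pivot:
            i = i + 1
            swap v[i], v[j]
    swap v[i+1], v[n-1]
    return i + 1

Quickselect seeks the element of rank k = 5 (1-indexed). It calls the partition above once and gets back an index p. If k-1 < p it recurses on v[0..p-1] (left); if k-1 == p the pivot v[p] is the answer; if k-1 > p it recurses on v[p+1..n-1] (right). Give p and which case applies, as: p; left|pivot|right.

2; right

pivot = v[10] = 5; i = -1
j=0: v[0]=6 > 5 → no swap
j=1: v[1]=9 > 5 → no swap
j=2: v[2]=9 > 5 → no swap
j=3: v[3]=11 > 5 → no swap
j=4: v[4]=11 > 5 → no swap
j=5: v[5]=4 ≤ 5 → i=0, swap v[0],v[5] → [4,9,9,11,11,6,11,9,11,5,5]
j=6: v[6]=11 > 5 → no swap
j=7: v[7]=9 > 5 → no swap
j=8: v[8]=11 > 5 → no swap
j=9: v[9]=5 ≤ 5 → i=1, swap v[1],v[9] → [4,5,9,11,11,6,11,9,11,9,5]
final swap v[2],v[10] → [4,5,5,11,11,6,11,9,11,9,9]; return 2
p = 2; k-1 = 4 > 2 ⇒ right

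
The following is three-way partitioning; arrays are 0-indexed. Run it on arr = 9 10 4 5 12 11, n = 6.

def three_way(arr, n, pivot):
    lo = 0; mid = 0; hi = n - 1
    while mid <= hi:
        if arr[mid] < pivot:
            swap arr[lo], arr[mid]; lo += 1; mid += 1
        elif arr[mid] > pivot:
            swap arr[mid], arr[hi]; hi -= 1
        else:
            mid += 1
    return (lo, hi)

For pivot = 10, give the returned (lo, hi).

(3, 3)

pivot = 10; lo=0, mid=0, hi=5
arr[mid]=9<10: swap arr[0],arr[0]; lo=1,mid=1 → 9 10 4 5 12 11
arr[mid]=10=10: mid=2
arr[mid]=4<10: swap arr[1],arr[2]; lo=2,mid=3 → 9 4 10 5 12 11
arr[mid]=5<10: swap arr[2],arr[3]; lo=3,mid=4 → 9 4 5 10 12 11
arr[mid]=12>10: swap arr[4],arr[5]; hi=4 → 9 4 5 10 11 12
arr[mid]=11>10: swap arr[4],arr[4]; hi=3 → 9 4 5 10 11 12
end: lo=3, hi=3; arr = 9 4 5 10 11 12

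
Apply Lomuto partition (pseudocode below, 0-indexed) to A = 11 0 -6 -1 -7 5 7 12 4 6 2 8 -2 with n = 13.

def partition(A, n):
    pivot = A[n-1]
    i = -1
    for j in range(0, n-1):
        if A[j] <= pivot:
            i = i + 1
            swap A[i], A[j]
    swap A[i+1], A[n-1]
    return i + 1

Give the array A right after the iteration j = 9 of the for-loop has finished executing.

pivot=-2, i=-1
j=0: 11>-2, skip
j=1: 0>-2, skip
j=2: -6≤-2, i=0, swap(0,2) ⇒ -6 0 11 -1 -7 5 7 12 4 6 2 8 -2
j=3: -1>-2, skip
j=4: -7≤-2, i=1, swap(1,4) ⇒ -6 -7 11 -1 0 5 7 12 4 6 2 8 -2
j=5: 5>-2, skip
j=6: 7>-2, skip
j=7: 12>-2, skip
j=8: 4>-2, skip
j=9: 6>-2, skip
(after j=9) A = -6 -7 11 -1 0 5 7 12 4 6 2 8 -2

-6 -7 11 -1 0 5 7 12 4 6 2 8 -2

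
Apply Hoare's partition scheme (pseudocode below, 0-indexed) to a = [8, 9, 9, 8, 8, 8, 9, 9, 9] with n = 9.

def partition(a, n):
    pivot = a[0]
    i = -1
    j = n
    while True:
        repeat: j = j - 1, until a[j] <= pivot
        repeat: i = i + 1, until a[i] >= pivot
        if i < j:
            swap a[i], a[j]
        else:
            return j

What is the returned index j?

pivot = a[0] = 8; i = -1, j = 9
j→5 (a[5]=8≤8), i→0 (a[0]=8≥8); i<j, swap → [8, 9, 9, 8, 8, 8, 9, 9, 9]
j→4 (a[4]=8≤8), i→1 (a[1]=9≥8); i<j, swap → [8, 8, 9, 8, 9, 8, 9, 9, 9]
j→3 (a[3]=8≤8), i→2 (a[2]=9≥8); i<j, swap → [8, 8, 8, 9, 9, 8, 9, 9, 9]
j→2, i→3; i≥j, return j=2. a = [8, 8, 8, 9, 9, 8, 9, 9, 9]

2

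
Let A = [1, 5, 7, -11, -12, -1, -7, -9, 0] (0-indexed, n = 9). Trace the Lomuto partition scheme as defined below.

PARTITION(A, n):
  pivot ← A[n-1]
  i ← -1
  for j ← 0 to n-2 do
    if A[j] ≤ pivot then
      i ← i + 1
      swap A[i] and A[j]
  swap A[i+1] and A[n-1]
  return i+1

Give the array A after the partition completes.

[-11, -12, -1, -7, -9, 0, 1, 5, 7]

pivot=0, i=-1
j=0: 1>0, skip
j=1: 5>0, skip
j=2: 7>0, skip
j=3: -11≤0, i=0, swap(0,3) ⇒ [-11, 5, 7, 1, -12, -1, -7, -9, 0]
j=4: -12≤0, i=1, swap(1,4) ⇒ [-11, -12, 7, 1, 5, -1, -7, -9, 0]
j=5: -1≤0, i=2, swap(2,5) ⇒ [-11, -12, -1, 1, 5, 7, -7, -9, 0]
j=6: -7≤0, i=3, swap(3,6) ⇒ [-11, -12, -1, -7, 5, 7, 1, -9, 0]
j=7: -9≤0, i=4, swap(4,7) ⇒ [-11, -12, -1, -7, -9, 7, 1, 5, 0]
swap(5,8) ⇒ [-11, -12, -1, -7, -9, 0, 1, 5, 7]; return 5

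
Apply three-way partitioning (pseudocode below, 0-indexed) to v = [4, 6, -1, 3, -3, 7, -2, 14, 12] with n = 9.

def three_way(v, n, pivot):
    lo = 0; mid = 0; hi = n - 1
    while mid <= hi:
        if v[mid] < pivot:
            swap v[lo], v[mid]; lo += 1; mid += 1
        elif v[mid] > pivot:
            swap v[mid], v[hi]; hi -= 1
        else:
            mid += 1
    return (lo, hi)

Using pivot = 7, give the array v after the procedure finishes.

pivot = 7; lo=0, mid=0, hi=8
v[mid]=4<7: swap v[0],v[0]; lo=1,mid=1 → [4, 6, -1, 3, -3, 7, -2, 14, 12]
v[mid]=6<7: swap v[1],v[1]; lo=2,mid=2 → [4, 6, -1, 3, -3, 7, -2, 14, 12]
v[mid]=-1<7: swap v[2],v[2]; lo=3,mid=3 → [4, 6, -1, 3, -3, 7, -2, 14, 12]
v[mid]=3<7: swap v[3],v[3]; lo=4,mid=4 → [4, 6, -1, 3, -3, 7, -2, 14, 12]
v[mid]=-3<7: swap v[4],v[4]; lo=5,mid=5 → [4, 6, -1, 3, -3, 7, -2, 14, 12]
v[mid]=7=7: mid=6
v[mid]=-2<7: swap v[5],v[6]; lo=6,mid=7 → [4, 6, -1, 3, -3, -2, 7, 14, 12]
v[mid]=14>7: swap v[7],v[8]; hi=7 → [4, 6, -1, 3, -3, -2, 7, 12, 14]
v[mid]=12>7: swap v[7],v[7]; hi=6 → [4, 6, -1, 3, -3, -2, 7, 12, 14]
end: lo=6, hi=6; v = [4, 6, -1, 3, -3, -2, 7, 12, 14]

[4, 6, -1, 3, -3, -2, 7, 12, 14]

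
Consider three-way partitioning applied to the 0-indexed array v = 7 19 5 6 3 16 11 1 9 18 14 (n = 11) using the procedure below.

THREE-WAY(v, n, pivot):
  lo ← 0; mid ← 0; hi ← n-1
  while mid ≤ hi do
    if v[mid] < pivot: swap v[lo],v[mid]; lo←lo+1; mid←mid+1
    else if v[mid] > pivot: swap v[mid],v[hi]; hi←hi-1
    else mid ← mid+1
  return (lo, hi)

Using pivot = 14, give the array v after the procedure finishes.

lo=0 mid=0 hi=10
7<14: swap(0,0), lo=1 mid=1 ⇒ 7 19 5 6 3 16 11 1 9 18 14
19>14: swap(1,10), hi=9 ⇒ 7 14 5 6 3 16 11 1 9 18 19
14=14: mid=2
5<14: swap(1,2), lo=2 mid=3 ⇒ 7 5 14 6 3 16 11 1 9 18 19
6<14: swap(2,3), lo=3 mid=4 ⇒ 7 5 6 14 3 16 11 1 9 18 19
3<14: swap(3,4), lo=4 mid=5 ⇒ 7 5 6 3 14 16 11 1 9 18 19
16>14: swap(5,9), hi=8 ⇒ 7 5 6 3 14 18 11 1 9 16 19
18>14: swap(5,8), hi=7 ⇒ 7 5 6 3 14 9 11 1 18 16 19
9<14: swap(4,5), lo=5 mid=6 ⇒ 7 5 6 3 9 14 11 1 18 16 19
11<14: swap(5,6), lo=6 mid=7 ⇒ 7 5 6 3 9 11 14 1 18 16 19
1<14: swap(6,7), lo=7 mid=8 ⇒ 7 5 6 3 9 11 1 14 18 16 19
done. lo=7 hi=7; v=7 5 6 3 9 11 1 14 18 16 19

7 5 6 3 9 11 1 14 18 16 19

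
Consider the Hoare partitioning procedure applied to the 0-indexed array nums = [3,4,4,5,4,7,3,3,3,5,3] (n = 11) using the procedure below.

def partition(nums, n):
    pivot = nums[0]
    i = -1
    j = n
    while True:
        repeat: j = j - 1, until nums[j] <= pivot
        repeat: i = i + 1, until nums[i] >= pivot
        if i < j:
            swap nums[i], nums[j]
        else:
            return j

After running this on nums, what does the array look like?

pivot=3
j stops at 10 (3), i stops at 0 (3); swap ⇒ [3,4,4,5,4,7,3,3,3,5,3]
j stops at 8 (3), i stops at 1 (4); swap ⇒ [3,3,4,5,4,7,3,3,4,5,3]
j stops at 7 (3), i stops at 2 (4); swap ⇒ [3,3,3,5,4,7,3,4,4,5,3]
j stops at 6 (3), i stops at 3 (5); swap ⇒ [3,3,3,3,4,7,5,4,4,5,3]
j stops at 3, i stops at 4; i≥j ⇒ return 3. nums=[3,3,3,3,4,7,5,4,4,5,3]

[3,3,3,3,4,7,5,4,4,5,3]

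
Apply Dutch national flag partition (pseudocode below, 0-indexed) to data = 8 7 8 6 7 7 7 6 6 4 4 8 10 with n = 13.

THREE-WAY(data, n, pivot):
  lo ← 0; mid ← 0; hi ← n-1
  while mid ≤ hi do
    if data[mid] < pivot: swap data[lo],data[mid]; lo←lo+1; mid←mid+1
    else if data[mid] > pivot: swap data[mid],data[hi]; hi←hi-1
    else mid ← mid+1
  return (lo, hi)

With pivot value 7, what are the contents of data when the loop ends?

4 4 6 6 6 7 7 7 7 8 8 10 8

pivot = 7; lo=0, mid=0, hi=12
data[mid]=8>7: swap data[0],data[12]; hi=11 → 10 7 8 6 7 7 7 6 6 4 4 8 8
data[mid]=10>7: swap data[0],data[11]; hi=10 → 8 7 8 6 7 7 7 6 6 4 4 10 8
data[mid]=8>7: swap data[0],data[10]; hi=9 → 4 7 8 6 7 7 7 6 6 4 8 10 8
data[mid]=4<7: swap data[0],data[0]; lo=1,mid=1 → 4 7 8 6 7 7 7 6 6 4 8 10 8
data[mid]=7=7: mid=2
data[mid]=8>7: swap data[2],data[9]; hi=8 → 4 7 4 6 7 7 7 6 6 8 8 10 8
data[mid]=4<7: swap data[1],data[2]; lo=2,mid=3 → 4 4 7 6 7 7 7 6 6 8 8 10 8
data[mid]=6<7: swap data[2],data[3]; lo=3,mid=4 → 4 4 6 7 7 7 7 6 6 8 8 10 8
data[mid]=7=7: mid=5
data[mid]=7=7: mid=6
data[mid]=7=7: mid=7
data[mid]=6<7: swap data[3],data[7]; lo=4,mid=8 → 4 4 6 6 7 7 7 7 6 8 8 10 8
data[mid]=6<7: swap data[4],data[8]; lo=5,mid=9 → 4 4 6 6 6 7 7 7 7 8 8 10 8
end: lo=5, hi=8; data = 4 4 6 6 6 7 7 7 7 8 8 10 8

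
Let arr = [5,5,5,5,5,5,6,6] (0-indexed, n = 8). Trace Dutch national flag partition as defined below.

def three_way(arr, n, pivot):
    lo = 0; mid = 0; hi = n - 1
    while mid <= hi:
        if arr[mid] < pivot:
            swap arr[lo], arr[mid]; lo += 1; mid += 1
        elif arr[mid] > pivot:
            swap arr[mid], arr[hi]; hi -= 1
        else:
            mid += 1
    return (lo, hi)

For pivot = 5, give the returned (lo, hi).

(0, 5)

lo=0 mid=0 hi=7
5=5: mid=1
5=5: mid=2
5=5: mid=3
5=5: mid=4
5=5: mid=5
5=5: mid=6
6>5: swap(6,7), hi=6 ⇒ [5,5,5,5,5,5,6,6]
6>5: swap(6,6), hi=5 ⇒ [5,5,5,5,5,5,6,6]
done. lo=0 hi=5; arr=[5,5,5,5,5,5,6,6]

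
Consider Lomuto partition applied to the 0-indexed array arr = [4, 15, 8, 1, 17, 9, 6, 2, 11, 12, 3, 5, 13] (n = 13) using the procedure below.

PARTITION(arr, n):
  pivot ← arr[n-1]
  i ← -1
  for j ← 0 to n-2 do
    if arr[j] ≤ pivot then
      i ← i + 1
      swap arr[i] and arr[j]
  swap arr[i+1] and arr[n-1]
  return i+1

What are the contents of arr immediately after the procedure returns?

[4, 8, 1, 9, 6, 2, 11, 12, 3, 5, 13, 15, 17]

pivot = arr[12] = 13; i = -1
j=0: arr[0]=4 ≤ 13 → i=0, swap arr[0],arr[0] (no change) → [4, 15, 8, 1, 17, 9, 6, 2, 11, 12, 3, 5, 13]
j=1: arr[1]=15 > 13 → no swap
j=2: arr[2]=8 ≤ 13 → i=1, swap arr[1],arr[2] → [4, 8, 15, 1, 17, 9, 6, 2, 11, 12, 3, 5, 13]
j=3: arr[3]=1 ≤ 13 → i=2, swap arr[2],arr[3] → [4, 8, 1, 15, 17, 9, 6, 2, 11, 12, 3, 5, 13]
j=4: arr[4]=17 > 13 → no swap
j=5: arr[5]=9 ≤ 13 → i=3, swap arr[3],arr[5] → [4, 8, 1, 9, 17, 15, 6, 2, 11, 12, 3, 5, 13]
j=6: arr[6]=6 ≤ 13 → i=4, swap arr[4],arr[6] → [4, 8, 1, 9, 6, 15, 17, 2, 11, 12, 3, 5, 13]
j=7: arr[7]=2 ≤ 13 → i=5, swap arr[5],arr[7] → [4, 8, 1, 9, 6, 2, 17, 15, 11, 12, 3, 5, 13]
j=8: arr[8]=11 ≤ 13 → i=6, swap arr[6],arr[8] → [4, 8, 1, 9, 6, 2, 11, 15, 17, 12, 3, 5, 13]
j=9: arr[9]=12 ≤ 13 → i=7, swap arr[7],arr[9] → [4, 8, 1, 9, 6, 2, 11, 12, 17, 15, 3, 5, 13]
j=10: arr[10]=3 ≤ 13 → i=8, swap arr[8],arr[10] → [4, 8, 1, 9, 6, 2, 11, 12, 3, 15, 17, 5, 13]
j=11: arr[11]=5 ≤ 13 → i=9, swap arr[9],arr[11] → [4, 8, 1, 9, 6, 2, 11, 12, 3, 5, 17, 15, 13]
final swap arr[10],arr[12] → [4, 8, 1, 9, 6, 2, 11, 12, 3, 5, 13, 15, 17]; return 10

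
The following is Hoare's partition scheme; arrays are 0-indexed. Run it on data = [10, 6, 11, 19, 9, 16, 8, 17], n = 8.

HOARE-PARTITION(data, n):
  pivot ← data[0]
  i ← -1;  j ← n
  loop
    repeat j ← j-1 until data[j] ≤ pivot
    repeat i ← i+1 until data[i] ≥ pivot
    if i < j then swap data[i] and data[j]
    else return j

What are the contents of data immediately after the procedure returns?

pivot = data[0] = 10; i = -1, j = 8
j→6 (data[6]=8≤10), i→0 (data[0]=10≥10); i<j, swap → [8, 6, 11, 19, 9, 16, 10, 17]
j→4 (data[4]=9≤10), i→2 (data[2]=11≥10); i<j, swap → [8, 6, 9, 19, 11, 16, 10, 17]
j→2, i→3; i≥j, return j=2. data = [8, 6, 9, 19, 11, 16, 10, 17]

[8, 6, 9, 19, 11, 16, 10, 17]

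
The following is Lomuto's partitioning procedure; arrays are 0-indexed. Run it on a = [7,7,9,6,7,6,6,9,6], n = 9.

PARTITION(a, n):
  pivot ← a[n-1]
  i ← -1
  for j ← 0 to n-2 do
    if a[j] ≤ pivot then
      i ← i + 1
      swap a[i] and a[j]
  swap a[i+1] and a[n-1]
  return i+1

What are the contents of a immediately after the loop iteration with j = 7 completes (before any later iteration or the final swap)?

pivot=6, i=-1
j=0: 7>6, skip
j=1: 7>6, skip
j=2: 9>6, skip
j=3: 6≤6, i=0, swap(0,3) ⇒ [6,7,9,7,7,6,6,9,6]
j=4: 7>6, skip
j=5: 6≤6, i=1, swap(1,5) ⇒ [6,6,9,7,7,7,6,9,6]
j=6: 6≤6, i=2, swap(2,6) ⇒ [6,6,6,7,7,7,9,9,6]
j=7: 9>6, skip
(after j=7) a = [6,6,6,7,7,7,9,9,6]

[6,6,6,7,7,7,9,9,6]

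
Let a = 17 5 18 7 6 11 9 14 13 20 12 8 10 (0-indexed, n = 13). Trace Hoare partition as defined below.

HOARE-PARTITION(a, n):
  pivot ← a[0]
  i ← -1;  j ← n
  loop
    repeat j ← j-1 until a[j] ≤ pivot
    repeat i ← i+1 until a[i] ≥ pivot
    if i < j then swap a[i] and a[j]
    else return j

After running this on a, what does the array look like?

10 5 8 7 6 11 9 14 13 12 20 18 17

pivot = a[0] = 17; i = -1, j = 13
j→12 (a[12]=10≤17), i→0 (a[0]=17≥17); i<j, swap → 10 5 18 7 6 11 9 14 13 20 12 8 17
j→11 (a[11]=8≤17), i→2 (a[2]=18≥17); i<j, swap → 10 5 8 7 6 11 9 14 13 20 12 18 17
j→10 (a[10]=12≤17), i→9 (a[9]=20≥17); i<j, swap → 10 5 8 7 6 11 9 14 13 12 20 18 17
j→9, i→10; i≥j, return j=9. a = 10 5 8 7 6 11 9 14 13 12 20 18 17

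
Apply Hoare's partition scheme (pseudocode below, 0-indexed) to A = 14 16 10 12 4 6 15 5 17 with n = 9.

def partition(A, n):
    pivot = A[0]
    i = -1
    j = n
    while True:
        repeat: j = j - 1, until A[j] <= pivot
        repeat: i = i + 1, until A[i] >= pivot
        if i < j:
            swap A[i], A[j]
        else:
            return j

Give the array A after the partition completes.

pivot=14
j stops at 7 (5), i stops at 0 (14); swap ⇒ 5 16 10 12 4 6 15 14 17
j stops at 5 (6), i stops at 1 (16); swap ⇒ 5 6 10 12 4 16 15 14 17
j stops at 4, i stops at 5; i≥j ⇒ return 4. A=5 6 10 12 4 16 15 14 17

5 6 10 12 4 16 15 14 17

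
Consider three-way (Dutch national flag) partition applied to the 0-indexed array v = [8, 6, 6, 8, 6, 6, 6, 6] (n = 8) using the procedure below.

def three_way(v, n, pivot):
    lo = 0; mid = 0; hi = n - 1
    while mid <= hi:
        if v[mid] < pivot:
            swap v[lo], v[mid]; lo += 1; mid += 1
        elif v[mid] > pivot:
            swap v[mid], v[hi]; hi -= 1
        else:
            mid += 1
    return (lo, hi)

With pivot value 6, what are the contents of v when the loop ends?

[6, 6, 6, 6, 6, 6, 8, 8]

lo=0 mid=0 hi=7
8>6: swap(0,7), hi=6 ⇒ [6, 6, 6, 8, 6, 6, 6, 8]
6=6: mid=1
6=6: mid=2
6=6: mid=3
8>6: swap(3,6), hi=5 ⇒ [6, 6, 6, 6, 6, 6, 8, 8]
6=6: mid=4
6=6: mid=5
6=6: mid=6
done. lo=0 hi=5; v=[6, 6, 6, 6, 6, 6, 8, 8]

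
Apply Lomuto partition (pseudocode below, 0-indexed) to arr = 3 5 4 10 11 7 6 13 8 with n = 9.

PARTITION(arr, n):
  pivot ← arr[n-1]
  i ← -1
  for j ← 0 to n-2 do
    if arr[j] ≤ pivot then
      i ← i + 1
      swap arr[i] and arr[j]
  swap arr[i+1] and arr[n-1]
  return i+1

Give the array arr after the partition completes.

3 5 4 7 6 8 11 13 10

pivot=8, i=-1
j=0: 3≤8, i=0, swap(0,0) ⇒ 3 5 4 10 11 7 6 13 8
j=1: 5≤8, i=1, swap(1,1) ⇒ 3 5 4 10 11 7 6 13 8
j=2: 4≤8, i=2, swap(2,2) ⇒ 3 5 4 10 11 7 6 13 8
j=3: 10>8, skip
j=4: 11>8, skip
j=5: 7≤8, i=3, swap(3,5) ⇒ 3 5 4 7 11 10 6 13 8
j=6: 6≤8, i=4, swap(4,6) ⇒ 3 5 4 7 6 10 11 13 8
j=7: 13>8, skip
swap(5,8) ⇒ 3 5 4 7 6 8 11 13 10; return 5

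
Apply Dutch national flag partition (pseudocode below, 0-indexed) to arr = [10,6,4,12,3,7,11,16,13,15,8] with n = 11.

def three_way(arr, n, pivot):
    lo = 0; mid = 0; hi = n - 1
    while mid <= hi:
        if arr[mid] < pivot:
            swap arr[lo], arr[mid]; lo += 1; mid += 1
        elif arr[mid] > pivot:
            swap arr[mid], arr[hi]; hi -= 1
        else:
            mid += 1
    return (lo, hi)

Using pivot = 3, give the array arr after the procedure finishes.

[3,4,12,6,7,11,16,13,15,8,10]

pivot = 3; lo=0, mid=0, hi=10
arr[mid]=10>3: swap arr[0],arr[10]; hi=9 → [8,6,4,12,3,7,11,16,13,15,10]
arr[mid]=8>3: swap arr[0],arr[9]; hi=8 → [15,6,4,12,3,7,11,16,13,8,10]
arr[mid]=15>3: swap arr[0],arr[8]; hi=7 → [13,6,4,12,3,7,11,16,15,8,10]
arr[mid]=13>3: swap arr[0],arr[7]; hi=6 → [16,6,4,12,3,7,11,13,15,8,10]
arr[mid]=16>3: swap arr[0],arr[6]; hi=5 → [11,6,4,12,3,7,16,13,15,8,10]
arr[mid]=11>3: swap arr[0],arr[5]; hi=4 → [7,6,4,12,3,11,16,13,15,8,10]
arr[mid]=7>3: swap arr[0],arr[4]; hi=3 → [3,6,4,12,7,11,16,13,15,8,10]
arr[mid]=3=3: mid=1
arr[mid]=6>3: swap arr[1],arr[3]; hi=2 → [3,12,4,6,7,11,16,13,15,8,10]
arr[mid]=12>3: swap arr[1],arr[2]; hi=1 → [3,4,12,6,7,11,16,13,15,8,10]
arr[mid]=4>3: swap arr[1],arr[1]; hi=0 → [3,4,12,6,7,11,16,13,15,8,10]
end: lo=0, hi=0; arr = [3,4,12,6,7,11,16,13,15,8,10]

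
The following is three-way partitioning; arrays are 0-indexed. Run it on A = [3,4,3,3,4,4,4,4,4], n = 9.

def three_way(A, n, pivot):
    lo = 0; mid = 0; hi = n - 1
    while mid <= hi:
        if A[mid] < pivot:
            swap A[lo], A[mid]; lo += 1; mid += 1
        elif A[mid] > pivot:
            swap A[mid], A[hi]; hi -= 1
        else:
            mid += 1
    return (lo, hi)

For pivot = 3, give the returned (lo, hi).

pivot = 3; lo=0, mid=0, hi=8
A[mid]=3=3: mid=1
A[mid]=4>3: swap A[1],A[8]; hi=7 → [3,4,3,3,4,4,4,4,4]
A[mid]=4>3: swap A[1],A[7]; hi=6 → [3,4,3,3,4,4,4,4,4]
A[mid]=4>3: swap A[1],A[6]; hi=5 → [3,4,3,3,4,4,4,4,4]
A[mid]=4>3: swap A[1],A[5]; hi=4 → [3,4,3,3,4,4,4,4,4]
A[mid]=4>3: swap A[1],A[4]; hi=3 → [3,4,3,3,4,4,4,4,4]
A[mid]=4>3: swap A[1],A[3]; hi=2 → [3,3,3,4,4,4,4,4,4]
A[mid]=3=3: mid=2
A[mid]=3=3: mid=3
end: lo=0, hi=2; A = [3,3,3,4,4,4,4,4,4]

(0, 2)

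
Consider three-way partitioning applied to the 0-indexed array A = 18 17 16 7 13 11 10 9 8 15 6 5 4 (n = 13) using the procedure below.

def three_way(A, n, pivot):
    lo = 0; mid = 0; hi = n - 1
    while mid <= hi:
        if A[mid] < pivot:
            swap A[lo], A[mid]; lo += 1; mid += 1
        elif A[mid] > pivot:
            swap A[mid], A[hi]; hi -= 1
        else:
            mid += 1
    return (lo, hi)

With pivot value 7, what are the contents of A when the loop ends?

4 5 6 7 11 10 9 8 15 13 16 17 18

pivot = 7; lo=0, mid=0, hi=12
A[mid]=18>7: swap A[0],A[12]; hi=11 → 4 17 16 7 13 11 10 9 8 15 6 5 18
A[mid]=4<7: swap A[0],A[0]; lo=1,mid=1 → 4 17 16 7 13 11 10 9 8 15 6 5 18
A[mid]=17>7: swap A[1],A[11]; hi=10 → 4 5 16 7 13 11 10 9 8 15 6 17 18
A[mid]=5<7: swap A[1],A[1]; lo=2,mid=2 → 4 5 16 7 13 11 10 9 8 15 6 17 18
A[mid]=16>7: swap A[2],A[10]; hi=9 → 4 5 6 7 13 11 10 9 8 15 16 17 18
A[mid]=6<7: swap A[2],A[2]; lo=3,mid=3 → 4 5 6 7 13 11 10 9 8 15 16 17 18
A[mid]=7=7: mid=4
A[mid]=13>7: swap A[4],A[9]; hi=8 → 4 5 6 7 15 11 10 9 8 13 16 17 18
A[mid]=15>7: swap A[4],A[8]; hi=7 → 4 5 6 7 8 11 10 9 15 13 16 17 18
A[mid]=8>7: swap A[4],A[7]; hi=6 → 4 5 6 7 9 11 10 8 15 13 16 17 18
A[mid]=9>7: swap A[4],A[6]; hi=5 → 4 5 6 7 10 11 9 8 15 13 16 17 18
A[mid]=10>7: swap A[4],A[5]; hi=4 → 4 5 6 7 11 10 9 8 15 13 16 17 18
A[mid]=11>7: swap A[4],A[4]; hi=3 → 4 5 6 7 11 10 9 8 15 13 16 17 18
end: lo=3, hi=3; A = 4 5 6 7 11 10 9 8 15 13 16 17 18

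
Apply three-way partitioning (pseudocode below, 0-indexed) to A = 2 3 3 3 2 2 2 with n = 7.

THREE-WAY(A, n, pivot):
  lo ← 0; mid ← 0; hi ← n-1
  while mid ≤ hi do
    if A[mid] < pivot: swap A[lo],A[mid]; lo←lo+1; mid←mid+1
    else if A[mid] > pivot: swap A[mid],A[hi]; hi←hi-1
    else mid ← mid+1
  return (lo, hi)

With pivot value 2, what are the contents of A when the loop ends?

2 2 2 2 3 3 3

pivot = 2; lo=0, mid=0, hi=6
A[mid]=2=2: mid=1
A[mid]=3>2: swap A[1],A[6]; hi=5 → 2 2 3 3 2 2 3
A[mid]=2=2: mid=2
A[mid]=3>2: swap A[2],A[5]; hi=4 → 2 2 2 3 2 3 3
A[mid]=2=2: mid=3
A[mid]=3>2: swap A[3],A[4]; hi=3 → 2 2 2 2 3 3 3
A[mid]=2=2: mid=4
end: lo=0, hi=3; A = 2 2 2 2 3 3 3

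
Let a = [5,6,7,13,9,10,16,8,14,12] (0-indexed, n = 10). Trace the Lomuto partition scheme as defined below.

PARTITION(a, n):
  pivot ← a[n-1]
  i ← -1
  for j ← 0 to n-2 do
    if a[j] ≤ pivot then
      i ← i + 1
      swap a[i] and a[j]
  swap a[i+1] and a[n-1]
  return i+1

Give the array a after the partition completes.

[5,6,7,9,10,8,12,13,14,16]

pivot=12, i=-1
j=0: 5≤12, i=0, swap(0,0) ⇒ [5,6,7,13,9,10,16,8,14,12]
j=1: 6≤12, i=1, swap(1,1) ⇒ [5,6,7,13,9,10,16,8,14,12]
j=2: 7≤12, i=2, swap(2,2) ⇒ [5,6,7,13,9,10,16,8,14,12]
j=3: 13>12, skip
j=4: 9≤12, i=3, swap(3,4) ⇒ [5,6,7,9,13,10,16,8,14,12]
j=5: 10≤12, i=4, swap(4,5) ⇒ [5,6,7,9,10,13,16,8,14,12]
j=6: 16>12, skip
j=7: 8≤12, i=5, swap(5,7) ⇒ [5,6,7,9,10,8,16,13,14,12]
j=8: 14>12, skip
swap(6,9) ⇒ [5,6,7,9,10,8,12,13,14,16]; return 6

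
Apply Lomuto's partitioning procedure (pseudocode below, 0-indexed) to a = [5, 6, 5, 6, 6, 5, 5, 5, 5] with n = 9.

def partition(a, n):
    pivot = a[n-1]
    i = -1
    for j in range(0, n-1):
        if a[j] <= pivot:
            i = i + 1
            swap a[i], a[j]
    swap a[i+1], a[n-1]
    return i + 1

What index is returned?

5

pivot = a[8] = 5; i = -1
j=0: a[0]=5 ≤ 5 → i=0, swap a[0],a[0] (no change) → [5, 6, 5, 6, 6, 5, 5, 5, 5]
j=1: a[1]=6 > 5 → no swap
j=2: a[2]=5 ≤ 5 → i=1, swap a[1],a[2] → [5, 5, 6, 6, 6, 5, 5, 5, 5]
j=3: a[3]=6 > 5 → no swap
j=4: a[4]=6 > 5 → no swap
j=5: a[5]=5 ≤ 5 → i=2, swap a[2],a[5] → [5, 5, 5, 6, 6, 6, 5, 5, 5]
j=6: a[6]=5 ≤ 5 → i=3, swap a[3],a[6] → [5, 5, 5, 5, 6, 6, 6, 5, 5]
j=7: a[7]=5 ≤ 5 → i=4, swap a[4],a[7] → [5, 5, 5, 5, 5, 6, 6, 6, 5]
final swap a[5],a[8] → [5, 5, 5, 5, 5, 5, 6, 6, 6]; return 5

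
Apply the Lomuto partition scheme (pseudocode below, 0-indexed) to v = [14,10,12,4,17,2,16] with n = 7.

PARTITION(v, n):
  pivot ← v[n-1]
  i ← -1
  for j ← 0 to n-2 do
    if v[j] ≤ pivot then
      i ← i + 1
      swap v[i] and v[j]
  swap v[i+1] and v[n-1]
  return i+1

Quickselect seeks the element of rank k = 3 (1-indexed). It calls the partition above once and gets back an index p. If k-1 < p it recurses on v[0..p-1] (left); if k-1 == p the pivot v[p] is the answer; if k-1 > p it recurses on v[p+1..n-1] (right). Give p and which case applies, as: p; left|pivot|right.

pivot = v[6] = 16; i = -1
j=0: v[0]=14 ≤ 16 → i=0, swap v[0],v[0] (no change) → [14,10,12,4,17,2,16]
j=1: v[1]=10 ≤ 16 → i=1, swap v[1],v[1] (no change) → [14,10,12,4,17,2,16]
j=2: v[2]=12 ≤ 16 → i=2, swap v[2],v[2] (no change) → [14,10,12,4,17,2,16]
j=3: v[3]=4 ≤ 16 → i=3, swap v[3],v[3] (no change) → [14,10,12,4,17,2,16]
j=4: v[4]=17 > 16 → no swap
j=5: v[5]=2 ≤ 16 → i=4, swap v[4],v[5] → [14,10,12,4,2,17,16]
final swap v[5],v[6] → [14,10,12,4,2,16,17]; return 5
p = 5; k-1 = 2 < 5 ⇒ left

5; left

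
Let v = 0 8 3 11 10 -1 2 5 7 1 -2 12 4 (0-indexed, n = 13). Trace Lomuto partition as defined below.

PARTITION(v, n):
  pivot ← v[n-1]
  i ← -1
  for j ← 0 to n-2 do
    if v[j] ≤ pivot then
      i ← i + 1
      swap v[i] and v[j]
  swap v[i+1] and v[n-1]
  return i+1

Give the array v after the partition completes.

pivot = v[12] = 4; i = -1
j=0: v[0]=0 ≤ 4 → i=0, swap v[0],v[0] (no change) → 0 8 3 11 10 -1 2 5 7 1 -2 12 4
j=1: v[1]=8 > 4 → no swap
j=2: v[2]=3 ≤ 4 → i=1, swap v[1],v[2] → 0 3 8 11 10 -1 2 5 7 1 -2 12 4
j=3: v[3]=11 > 4 → no swap
j=4: v[4]=10 > 4 → no swap
j=5: v[5]=-1 ≤ 4 → i=2, swap v[2],v[5] → 0 3 -1 11 10 8 2 5 7 1 -2 12 4
j=6: v[6]=2 ≤ 4 → i=3, swap v[3],v[6] → 0 3 -1 2 10 8 11 5 7 1 -2 12 4
j=7: v[7]=5 > 4 → no swap
j=8: v[8]=7 > 4 → no swap
j=9: v[9]=1 ≤ 4 → i=4, swap v[4],v[9] → 0 3 -1 2 1 8 11 5 7 10 -2 12 4
j=10: v[10]=-2 ≤ 4 → i=5, swap v[5],v[10] → 0 3 -1 2 1 -2 11 5 7 10 8 12 4
j=11: v[11]=12 > 4 → no swap
final swap v[6],v[12] → 0 3 -1 2 1 -2 4 5 7 10 8 12 11; return 6

0 3 -1 2 1 -2 4 5 7 10 8 12 11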